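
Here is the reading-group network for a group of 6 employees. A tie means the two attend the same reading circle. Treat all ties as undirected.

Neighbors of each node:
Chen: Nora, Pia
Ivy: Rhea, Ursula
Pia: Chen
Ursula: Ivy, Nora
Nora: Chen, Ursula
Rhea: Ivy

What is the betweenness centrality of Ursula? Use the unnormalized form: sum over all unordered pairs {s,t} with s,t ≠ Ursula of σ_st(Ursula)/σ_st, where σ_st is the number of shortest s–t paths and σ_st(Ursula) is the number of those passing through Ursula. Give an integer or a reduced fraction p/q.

Pairs whose geodesics pass through Ursula — Nora–Rhea: 1; Nora–Ivy: 1; Chen–Rhea: 1; Chen–Ivy: 1; Rhea–Pia: 1; Ivy–Pia: 1.
All other pairs contribute 0.
Summing the contributions gives betweenness(Ursula) = 6.

6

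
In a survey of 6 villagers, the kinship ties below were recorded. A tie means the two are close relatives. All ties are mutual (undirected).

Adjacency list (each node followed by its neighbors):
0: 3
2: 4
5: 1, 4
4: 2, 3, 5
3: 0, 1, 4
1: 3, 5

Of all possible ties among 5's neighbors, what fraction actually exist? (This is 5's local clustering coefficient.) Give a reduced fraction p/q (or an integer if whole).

0

5's neighbors: 1 and 4 (k = 2).
Possible neighbor pairs: C(2,2) = 1. Edges among them: none → e = 0.
Clustering(5) = 0/1.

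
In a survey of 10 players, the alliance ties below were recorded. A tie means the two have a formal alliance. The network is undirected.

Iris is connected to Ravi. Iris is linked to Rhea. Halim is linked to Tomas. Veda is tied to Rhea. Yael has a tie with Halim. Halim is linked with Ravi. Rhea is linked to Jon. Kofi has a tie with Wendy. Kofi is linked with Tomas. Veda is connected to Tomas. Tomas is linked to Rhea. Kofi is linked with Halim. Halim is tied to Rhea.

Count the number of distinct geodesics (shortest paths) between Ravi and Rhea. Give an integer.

The shortest distance is 2. The length-2 paths are: Ravi–Halim–Rhea; Ravi–Iris–Rhea.
That gives 2 distinct shortest paths.

2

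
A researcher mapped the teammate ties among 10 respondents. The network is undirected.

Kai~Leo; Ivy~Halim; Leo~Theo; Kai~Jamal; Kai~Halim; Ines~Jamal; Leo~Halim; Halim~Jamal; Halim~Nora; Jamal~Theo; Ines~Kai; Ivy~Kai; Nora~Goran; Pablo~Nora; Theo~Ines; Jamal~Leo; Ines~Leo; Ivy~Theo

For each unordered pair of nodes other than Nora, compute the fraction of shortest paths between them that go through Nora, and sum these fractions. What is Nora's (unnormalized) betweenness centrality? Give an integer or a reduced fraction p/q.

15

Pairs whose geodesics pass through Nora — Pablo–Goran: 1; Pablo–Leo: 1; Pablo–Halim: 1; Pablo–Jamal: 1; Pablo–Ines: 3/3; Pablo–Ivy: 1; Pablo–Theo: 3/3; Pablo–Kai: 1; Goran–Leo: 1; Goran–Halim: 1; Goran–Jamal: 1; Goran–Ines: 3/3; Goran–Ivy: 1; Goran–Theo: 3/3 … (+1 more pairs).
All other pairs contribute 0.
Summing the contributions gives betweenness(Nora) = 15.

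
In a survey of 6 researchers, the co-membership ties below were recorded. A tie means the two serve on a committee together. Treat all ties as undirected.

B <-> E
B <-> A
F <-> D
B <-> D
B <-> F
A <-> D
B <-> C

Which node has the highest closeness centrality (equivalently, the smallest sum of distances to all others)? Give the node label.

Farness (sum of distances to all others) for each node — A:8, B:5, C:9, D:7, E:9, F:8.
The smallest farness is 5, for B, so B has the highest closeness.

B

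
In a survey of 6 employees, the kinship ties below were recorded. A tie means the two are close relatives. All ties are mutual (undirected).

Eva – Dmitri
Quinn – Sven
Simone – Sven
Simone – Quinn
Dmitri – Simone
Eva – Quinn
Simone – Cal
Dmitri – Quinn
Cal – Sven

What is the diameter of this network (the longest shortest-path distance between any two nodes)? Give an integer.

Eccentricity of each node (its greatest distance to any other): Cal:3, Dmitri:2, Eva:3, Quinn:2, Simone:2, Sven:2.
The maximum eccentricity is 3, realized for instance by the pair Eva–Cal via Eva – Quinn – Sven – Cal. So the diameter is 3.

3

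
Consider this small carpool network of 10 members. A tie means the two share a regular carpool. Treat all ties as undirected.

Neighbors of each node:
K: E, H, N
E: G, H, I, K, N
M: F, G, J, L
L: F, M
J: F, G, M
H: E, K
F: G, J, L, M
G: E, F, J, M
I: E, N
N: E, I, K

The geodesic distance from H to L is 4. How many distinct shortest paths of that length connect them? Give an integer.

The shortest distance is 4. The length-4 paths are: H–E–G–F–L; H–E–G–M–L.
That gives 2 distinct shortest paths.

2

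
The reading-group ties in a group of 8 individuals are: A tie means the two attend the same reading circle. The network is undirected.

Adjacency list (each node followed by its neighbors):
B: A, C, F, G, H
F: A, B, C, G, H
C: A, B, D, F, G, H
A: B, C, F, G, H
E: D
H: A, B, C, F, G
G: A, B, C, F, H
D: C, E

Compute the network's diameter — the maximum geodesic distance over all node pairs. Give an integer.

Eccentricity of each node (its greatest distance to any other): A:3, B:3, C:2, D:2, E:3, F:3, G:3, H:3.
The maximum eccentricity is 3, realized for instance by the pair H–E via H – C – D – E. So the diameter is 3.

3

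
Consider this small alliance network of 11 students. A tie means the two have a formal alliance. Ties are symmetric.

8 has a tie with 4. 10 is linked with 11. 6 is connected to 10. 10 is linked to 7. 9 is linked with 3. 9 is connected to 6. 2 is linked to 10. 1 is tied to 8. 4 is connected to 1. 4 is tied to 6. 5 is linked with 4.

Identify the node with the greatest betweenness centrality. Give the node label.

6

Unnormalized betweenness of each node: 1:0, 2:0, 3:0, 4:23, 5:0, 6:32, 7:0, 8:0, 9:9, 10:24, 11:0.
6 has the largest value, 32, making it the main broker — the node through which the most shortest paths run.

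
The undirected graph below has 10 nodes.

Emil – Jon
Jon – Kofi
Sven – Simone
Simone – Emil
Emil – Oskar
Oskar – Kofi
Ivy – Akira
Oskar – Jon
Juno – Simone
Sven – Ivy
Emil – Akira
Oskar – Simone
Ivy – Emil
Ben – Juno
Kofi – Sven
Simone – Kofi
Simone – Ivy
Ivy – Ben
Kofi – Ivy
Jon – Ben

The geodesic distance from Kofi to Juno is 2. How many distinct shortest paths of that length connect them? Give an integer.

The shortest distance is 2, and the only length-2 path is Kofi–Simone–Juno. So there is exactly 1 shortest path.

1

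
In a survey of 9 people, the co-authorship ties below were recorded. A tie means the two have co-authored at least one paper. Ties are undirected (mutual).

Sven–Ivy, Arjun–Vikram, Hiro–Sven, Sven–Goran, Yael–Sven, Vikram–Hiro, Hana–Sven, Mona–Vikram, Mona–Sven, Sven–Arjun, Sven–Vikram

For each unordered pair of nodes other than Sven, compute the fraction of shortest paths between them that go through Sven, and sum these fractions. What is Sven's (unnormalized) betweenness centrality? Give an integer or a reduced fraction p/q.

Pairs whose geodesics pass through Sven — Yael–Vikram: 1; Yael–Hiro: 1; Yael–Mona: 1; Yael–Arjun: 1; Yael–Hana: 1; Yael–Ivy: 1; Yael–Goran: 1; Vikram–Hana: 1; Vikram–Ivy: 1; Vikram–Goran: 1; Hiro–Mona: 1/2; Hiro–Arjun: 1/2; Hiro–Hana: 1; Hiro–Ivy: 1 … (+11 more pairs).
All other pairs contribute 0.
Summing the contributions gives betweenness(Sven) = 47/2.

47/2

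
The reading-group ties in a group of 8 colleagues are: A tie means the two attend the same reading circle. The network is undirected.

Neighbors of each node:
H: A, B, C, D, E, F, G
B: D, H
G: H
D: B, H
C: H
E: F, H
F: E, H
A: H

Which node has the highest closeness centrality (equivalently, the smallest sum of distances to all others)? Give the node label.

Farness (sum of distances to all others) for each node — A:13, B:12, C:13, D:12, E:12, F:12, G:13, H:7.
The smallest farness is 7, for H, so H has the highest closeness.

H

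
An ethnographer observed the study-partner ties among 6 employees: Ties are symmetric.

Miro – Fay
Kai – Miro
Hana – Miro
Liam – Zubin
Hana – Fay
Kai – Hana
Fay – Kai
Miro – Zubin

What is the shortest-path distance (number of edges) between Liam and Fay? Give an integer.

One shortest route is Liam – Zubin – Miro – Fay, which uses 3 edges, and at distance 2 from Liam we only reach {Miro}, which does not include Fay. So d(Liam,Fay) = 3.

3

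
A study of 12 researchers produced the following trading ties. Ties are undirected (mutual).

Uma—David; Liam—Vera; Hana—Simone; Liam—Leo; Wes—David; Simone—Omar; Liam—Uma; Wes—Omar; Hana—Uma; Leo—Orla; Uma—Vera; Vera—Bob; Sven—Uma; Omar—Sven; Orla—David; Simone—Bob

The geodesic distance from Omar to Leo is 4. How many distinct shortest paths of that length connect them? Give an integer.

2

The shortest distance is 4. The length-4 paths are: Omar–Sven–Uma–Liam–Leo; Omar–Wes–David–Orla–Leo.
That gives 2 distinct shortest paths.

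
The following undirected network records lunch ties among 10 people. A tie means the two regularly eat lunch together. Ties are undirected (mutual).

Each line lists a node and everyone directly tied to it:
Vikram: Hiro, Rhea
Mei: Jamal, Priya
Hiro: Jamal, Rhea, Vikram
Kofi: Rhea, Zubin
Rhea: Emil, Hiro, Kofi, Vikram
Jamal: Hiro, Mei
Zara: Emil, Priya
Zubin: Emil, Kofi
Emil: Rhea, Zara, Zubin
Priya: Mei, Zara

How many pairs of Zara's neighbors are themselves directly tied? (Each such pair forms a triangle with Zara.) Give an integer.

0

Zara's neighbors are Emil and Priya, but none of them are tied to each other, so no triangle contains Zara.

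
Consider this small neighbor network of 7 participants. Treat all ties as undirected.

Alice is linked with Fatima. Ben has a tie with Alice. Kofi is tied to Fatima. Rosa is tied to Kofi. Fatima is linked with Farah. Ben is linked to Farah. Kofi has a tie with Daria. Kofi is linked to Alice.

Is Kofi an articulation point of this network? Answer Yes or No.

Removing Kofi leaves {Rosa} with no path to {Daria}, so the network splits into 3 components. Kofi is a cut vertex.

Yes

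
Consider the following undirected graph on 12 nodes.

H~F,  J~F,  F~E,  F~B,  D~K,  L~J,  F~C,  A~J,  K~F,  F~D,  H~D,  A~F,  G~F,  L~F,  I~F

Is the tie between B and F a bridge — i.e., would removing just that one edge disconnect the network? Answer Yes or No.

Without the B–F edge there is no alternate route between B and F, so the network disconnects. It is a bridge.

Yes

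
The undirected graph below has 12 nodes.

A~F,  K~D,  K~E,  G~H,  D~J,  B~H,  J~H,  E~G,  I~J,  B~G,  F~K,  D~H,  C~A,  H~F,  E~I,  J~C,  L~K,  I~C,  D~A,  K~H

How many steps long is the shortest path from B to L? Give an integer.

3

One shortest route is B – H – K – L, which uses 3 edges, and at distance 2 from B we only reach {D, E, F, J, K}, which does not include L. So d(B,L) = 3.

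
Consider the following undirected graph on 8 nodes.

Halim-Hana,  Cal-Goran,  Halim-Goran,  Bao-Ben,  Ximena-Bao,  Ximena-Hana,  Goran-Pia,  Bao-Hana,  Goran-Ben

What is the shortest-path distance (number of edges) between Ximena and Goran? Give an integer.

3

One shortest route is Ximena – Hana – Halim – Goran, which uses 3 edges, and at distance 2 from Ximena we only reach {Ben, Halim}, which does not include Goran. So d(Ximena,Goran) = 3.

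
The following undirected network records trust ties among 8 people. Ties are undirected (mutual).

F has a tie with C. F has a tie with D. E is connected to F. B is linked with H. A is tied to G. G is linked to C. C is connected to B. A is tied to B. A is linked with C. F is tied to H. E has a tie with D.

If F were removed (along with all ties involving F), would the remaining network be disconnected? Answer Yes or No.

Yes

Removing F leaves {A, B, C, G, and H} with no path to {D and E}, so the network splits into 2 components. F is a cut vertex.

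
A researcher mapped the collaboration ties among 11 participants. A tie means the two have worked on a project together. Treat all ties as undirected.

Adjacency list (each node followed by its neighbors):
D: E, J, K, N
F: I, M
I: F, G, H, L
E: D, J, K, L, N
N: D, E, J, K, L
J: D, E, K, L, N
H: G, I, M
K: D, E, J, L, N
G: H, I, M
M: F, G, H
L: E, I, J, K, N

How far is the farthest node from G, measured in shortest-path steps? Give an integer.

Distances from G: D:4, E:3, F:2, H:1, I:1, J:3, K:3, L:2, M:1, N:3.
The largest is 4 (to D), so the eccentricity of G is 4.

4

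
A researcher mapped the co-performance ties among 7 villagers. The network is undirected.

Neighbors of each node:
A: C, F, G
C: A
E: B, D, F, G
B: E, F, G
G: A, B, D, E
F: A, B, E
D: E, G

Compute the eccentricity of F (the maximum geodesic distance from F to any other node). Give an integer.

2

Distances from F: A:1, B:1, C:2, D:2, E:1, G:2.
The largest is 2 (to D, G, and C), so the eccentricity of F is 2.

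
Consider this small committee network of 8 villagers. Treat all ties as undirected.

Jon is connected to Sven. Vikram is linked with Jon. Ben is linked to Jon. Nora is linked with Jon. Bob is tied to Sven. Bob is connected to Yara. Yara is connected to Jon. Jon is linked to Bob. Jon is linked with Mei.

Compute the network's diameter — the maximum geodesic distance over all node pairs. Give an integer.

Eccentricity of each node (its greatest distance to any other): Ben:2, Bob:2, Jon:1, Mei:2, Nora:2, Sven:2, Vikram:2, Yara:2.
The maximum eccentricity is 2, realized for instance by the pair Vikram–Bob via Vikram – Jon – Bob. So the diameter is 2.

2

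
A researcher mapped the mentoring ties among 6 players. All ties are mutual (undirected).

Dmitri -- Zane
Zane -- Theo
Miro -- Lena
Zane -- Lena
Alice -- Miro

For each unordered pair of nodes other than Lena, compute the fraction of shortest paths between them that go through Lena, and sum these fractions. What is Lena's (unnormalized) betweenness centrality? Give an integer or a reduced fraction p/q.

Pairs whose geodesics pass through Lena — Miro–Zane: 1; Miro–Theo: 1; Miro–Dmitri: 1; Alice–Zane: 1; Alice–Theo: 1; Alice–Dmitri: 1.
All other pairs contribute 0.
Summing the contributions gives betweenness(Lena) = 6.

6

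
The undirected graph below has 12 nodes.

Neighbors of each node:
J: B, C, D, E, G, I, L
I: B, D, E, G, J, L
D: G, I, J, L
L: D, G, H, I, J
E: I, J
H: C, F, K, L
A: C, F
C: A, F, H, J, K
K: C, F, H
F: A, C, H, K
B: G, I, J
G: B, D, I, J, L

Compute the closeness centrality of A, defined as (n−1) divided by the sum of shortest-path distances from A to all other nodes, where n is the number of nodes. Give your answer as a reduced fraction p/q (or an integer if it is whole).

11/26

Distances from A: B:3, C:1, D:3, E:3, F:1, G:3, H:2, I:3, J:2, K:2, L:3. Sum = 26.
n = 12, so closeness = 11/26.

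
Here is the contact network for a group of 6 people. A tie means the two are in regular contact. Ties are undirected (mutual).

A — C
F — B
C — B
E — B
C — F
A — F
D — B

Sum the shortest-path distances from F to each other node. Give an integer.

7

Distances from F: A:1, B:1, C:1, D:2, E:2.
Sum = 1 + 1 + 1 + 2 + 2 = 7.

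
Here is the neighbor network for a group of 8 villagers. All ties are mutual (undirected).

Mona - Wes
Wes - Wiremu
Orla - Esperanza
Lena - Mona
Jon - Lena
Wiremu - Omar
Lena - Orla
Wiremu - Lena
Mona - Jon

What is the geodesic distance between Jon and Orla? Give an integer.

One shortest route is Jon – Lena – Orla, which uses 2 edges, and Jon and Orla are not directly tied, so nothing shorter exists. So d(Jon,Orla) = 2.

2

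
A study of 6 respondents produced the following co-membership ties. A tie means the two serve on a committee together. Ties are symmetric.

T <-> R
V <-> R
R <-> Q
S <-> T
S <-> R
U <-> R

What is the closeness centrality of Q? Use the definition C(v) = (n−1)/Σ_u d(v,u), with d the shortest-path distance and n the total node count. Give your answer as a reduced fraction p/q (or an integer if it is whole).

Distances from Q: R:1, S:2, T:2, U:2, V:2. Sum = 9.
n = 6, so closeness = 5/9.

5/9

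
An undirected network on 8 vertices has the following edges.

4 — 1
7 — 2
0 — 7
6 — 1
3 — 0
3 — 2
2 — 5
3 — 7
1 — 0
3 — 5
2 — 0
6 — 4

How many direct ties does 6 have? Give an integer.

6 is directly tied to 1 and 4. That is 2 neighbors, so the degree of 6 is 2.

2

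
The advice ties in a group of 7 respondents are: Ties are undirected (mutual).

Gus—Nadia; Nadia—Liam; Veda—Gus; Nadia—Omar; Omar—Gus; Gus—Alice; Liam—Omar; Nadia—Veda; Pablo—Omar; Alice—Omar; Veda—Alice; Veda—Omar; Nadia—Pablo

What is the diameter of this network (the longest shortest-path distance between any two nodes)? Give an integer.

2

Eccentricity of each node (its greatest distance to any other): Alice:2, Gus:2, Liam:2, Nadia:2, Omar:1, Pablo:2, Veda:2.
The maximum eccentricity is 2, realized for instance by the pair Alice–Pablo via Alice – Omar – Pablo. So the diameter is 2.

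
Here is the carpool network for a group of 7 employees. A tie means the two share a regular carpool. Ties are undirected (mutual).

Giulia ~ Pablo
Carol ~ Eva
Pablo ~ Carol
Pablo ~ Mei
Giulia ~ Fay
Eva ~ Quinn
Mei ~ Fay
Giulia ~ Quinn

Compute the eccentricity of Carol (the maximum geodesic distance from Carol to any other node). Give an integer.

Distances from Carol: Eva:1, Fay:3, Giulia:2, Mei:2, Pablo:1, Quinn:2.
The largest is 3 (to Fay), so the eccentricity of Carol is 3.

3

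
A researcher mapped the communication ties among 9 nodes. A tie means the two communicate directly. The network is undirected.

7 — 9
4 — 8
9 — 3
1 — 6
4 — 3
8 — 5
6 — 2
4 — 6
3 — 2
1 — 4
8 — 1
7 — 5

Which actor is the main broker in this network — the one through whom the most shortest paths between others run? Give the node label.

3

Unnormalized betweenness of each node: 1:11/6, 2:5/4, 3:47/6, 4:23/3, 5:7/2, 6:8/3, 7:9/4, 8:25/4, 9:15/4.
3 has the largest value, 47/6, making it the main broker — the node through which the most shortest paths run.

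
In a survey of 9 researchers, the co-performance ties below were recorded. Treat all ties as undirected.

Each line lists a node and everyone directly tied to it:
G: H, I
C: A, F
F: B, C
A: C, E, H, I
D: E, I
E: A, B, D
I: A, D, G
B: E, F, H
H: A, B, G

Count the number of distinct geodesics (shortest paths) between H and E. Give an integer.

2

The shortest distance is 2. The length-2 paths are: H–A–E; H–B–E.
That gives 2 distinct shortest paths.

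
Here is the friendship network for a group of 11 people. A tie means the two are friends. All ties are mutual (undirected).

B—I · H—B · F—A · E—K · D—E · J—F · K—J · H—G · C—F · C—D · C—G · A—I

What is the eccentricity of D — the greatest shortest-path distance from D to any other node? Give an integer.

Distances from D: A:3, B:4, C:1, E:1, F:2, G:2, H:3, I:4, J:3, K:2.
The largest is 4 (to I and B), so the eccentricity of D is 4.

4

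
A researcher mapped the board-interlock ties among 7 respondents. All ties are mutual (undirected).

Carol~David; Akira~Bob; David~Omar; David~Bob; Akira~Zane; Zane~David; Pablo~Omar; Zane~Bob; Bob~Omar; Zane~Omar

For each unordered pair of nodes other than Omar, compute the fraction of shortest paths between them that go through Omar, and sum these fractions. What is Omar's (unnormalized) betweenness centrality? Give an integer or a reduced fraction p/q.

5

Pairs whose geodesics pass through Omar — Akira–Pablo: 2/2; Zane–Pablo: 1; David–Pablo: 1; Bob–Pablo: 1; Pablo–Carol: 1.
All other pairs contribute 0.
Summing the contributions gives betweenness(Omar) = 5.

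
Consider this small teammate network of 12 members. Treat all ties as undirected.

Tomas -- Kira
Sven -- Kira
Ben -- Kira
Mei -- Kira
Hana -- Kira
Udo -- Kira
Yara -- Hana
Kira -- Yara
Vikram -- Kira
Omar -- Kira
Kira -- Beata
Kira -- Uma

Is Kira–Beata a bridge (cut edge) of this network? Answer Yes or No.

Yes

Without the Kira–Beata edge there is no alternate route between Kira and Beata, so the network disconnects. It is a bridge.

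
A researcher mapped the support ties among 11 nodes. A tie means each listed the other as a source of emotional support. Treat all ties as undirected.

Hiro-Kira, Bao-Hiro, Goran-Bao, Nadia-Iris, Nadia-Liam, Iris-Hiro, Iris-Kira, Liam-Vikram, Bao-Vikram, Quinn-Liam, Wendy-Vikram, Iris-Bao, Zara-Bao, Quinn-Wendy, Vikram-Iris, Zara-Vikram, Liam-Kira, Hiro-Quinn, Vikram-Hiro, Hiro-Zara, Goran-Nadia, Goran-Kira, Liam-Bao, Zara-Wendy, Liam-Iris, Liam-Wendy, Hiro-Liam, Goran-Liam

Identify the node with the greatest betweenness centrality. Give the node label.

Unnormalized betweenness of each node: Bao:73/24, Goran:25/24, Hiro:19/4, Iris:21/8, Kira:7/12, Liam:47/4, Nadia:1/4, Quinn:1/4, Vikram:23/12, Wendy:29/24, Zara:7/12.
Liam has the largest value, 47/4, making it the main broker — the node through which the most shortest paths run.

Liam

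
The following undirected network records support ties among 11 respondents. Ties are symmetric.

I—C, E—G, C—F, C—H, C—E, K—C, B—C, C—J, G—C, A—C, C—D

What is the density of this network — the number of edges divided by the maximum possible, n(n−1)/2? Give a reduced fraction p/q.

There are 11 edges and 11 nodes, so the maximum possible is C(11,2) = 55.
Density = 11/55 = 1/5.

1/5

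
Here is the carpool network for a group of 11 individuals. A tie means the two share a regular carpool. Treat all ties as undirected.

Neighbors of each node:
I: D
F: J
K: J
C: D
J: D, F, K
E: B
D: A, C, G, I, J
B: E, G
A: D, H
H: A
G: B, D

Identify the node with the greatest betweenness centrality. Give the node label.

Unnormalized betweenness of each node: A:9, B:9, C:0, D:38, E:0, F:0, G:16, H:0, I:0, J:17, K:0.
D has the largest value, 38, making it the main broker — the node through which the most shortest paths run.

D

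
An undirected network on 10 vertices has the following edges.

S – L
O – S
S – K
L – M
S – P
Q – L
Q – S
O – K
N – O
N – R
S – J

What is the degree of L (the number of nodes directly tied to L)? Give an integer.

3

L is directly tied to M, Q, and S. That is 3 neighbors, so the degree of L is 3.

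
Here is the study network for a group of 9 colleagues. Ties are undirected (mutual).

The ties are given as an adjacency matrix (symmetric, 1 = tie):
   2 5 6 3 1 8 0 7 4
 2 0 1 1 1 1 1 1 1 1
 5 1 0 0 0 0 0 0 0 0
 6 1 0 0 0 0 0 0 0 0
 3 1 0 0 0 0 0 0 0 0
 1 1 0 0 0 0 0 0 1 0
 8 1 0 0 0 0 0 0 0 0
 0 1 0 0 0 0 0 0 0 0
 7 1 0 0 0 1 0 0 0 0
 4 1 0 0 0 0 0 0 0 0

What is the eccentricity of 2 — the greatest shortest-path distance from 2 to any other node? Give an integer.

Distances from 2: 0:1, 1:1, 3:1, 4:1, 5:1, 6:1, 7:1, 8:1.
The largest is 1 (to 5, 6, 3, 1, 8, 0, 7, and 4), so the eccentricity of 2 is 1.

1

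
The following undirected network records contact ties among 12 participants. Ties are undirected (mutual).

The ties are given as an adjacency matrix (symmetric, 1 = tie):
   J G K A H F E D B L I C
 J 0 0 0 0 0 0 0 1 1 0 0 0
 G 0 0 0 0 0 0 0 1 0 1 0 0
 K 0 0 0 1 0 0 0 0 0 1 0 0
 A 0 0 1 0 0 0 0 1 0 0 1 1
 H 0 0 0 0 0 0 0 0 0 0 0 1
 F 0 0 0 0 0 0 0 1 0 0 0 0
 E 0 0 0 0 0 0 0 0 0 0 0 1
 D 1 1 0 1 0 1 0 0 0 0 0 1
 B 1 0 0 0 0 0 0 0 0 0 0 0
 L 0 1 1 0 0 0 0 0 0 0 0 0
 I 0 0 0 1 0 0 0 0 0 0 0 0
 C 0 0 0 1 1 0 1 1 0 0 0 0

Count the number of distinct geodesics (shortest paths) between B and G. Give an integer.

1

The shortest distance is 3, and the only length-3 path is B–J–D–G. So there is exactly 1 shortest path.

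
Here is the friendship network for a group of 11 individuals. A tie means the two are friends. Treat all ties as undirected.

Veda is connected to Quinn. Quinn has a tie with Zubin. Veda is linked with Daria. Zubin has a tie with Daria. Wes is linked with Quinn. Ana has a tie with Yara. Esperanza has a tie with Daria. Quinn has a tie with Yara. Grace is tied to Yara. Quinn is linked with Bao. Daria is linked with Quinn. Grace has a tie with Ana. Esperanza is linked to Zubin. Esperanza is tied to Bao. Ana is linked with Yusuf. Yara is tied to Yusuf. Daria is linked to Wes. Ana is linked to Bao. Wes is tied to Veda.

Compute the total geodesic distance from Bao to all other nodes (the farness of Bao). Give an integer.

Distances from Bao: Ana:1, Daria:2, Esperanza:1, Grace:2, Quinn:1, Veda:2, Wes:2, Yara:2, Yusuf:2, Zubin:2.
Sum = 1 + 2 + 1 + 2 + 1 + 2 + 2 + 2 + 2 + 2 = 17.

17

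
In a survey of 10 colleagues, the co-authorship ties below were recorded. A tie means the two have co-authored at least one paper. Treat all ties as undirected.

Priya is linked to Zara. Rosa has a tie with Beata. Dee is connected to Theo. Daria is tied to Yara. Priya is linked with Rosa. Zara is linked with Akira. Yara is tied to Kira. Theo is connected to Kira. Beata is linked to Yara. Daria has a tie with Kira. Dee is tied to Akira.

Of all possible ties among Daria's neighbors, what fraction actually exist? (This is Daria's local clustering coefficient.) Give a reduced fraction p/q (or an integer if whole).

Daria's neighbors: Kira and Yara (k = 2).
Possible neighbor pairs: C(2,2) = 1. Edges among them: Kira–Yara → e = 1.
Clustering(Daria) = 1/1.

1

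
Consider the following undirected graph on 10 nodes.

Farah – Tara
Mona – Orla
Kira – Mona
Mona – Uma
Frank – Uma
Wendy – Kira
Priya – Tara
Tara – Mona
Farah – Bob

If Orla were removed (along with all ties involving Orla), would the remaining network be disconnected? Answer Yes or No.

No

Even without Orla, every remaining node can still reach every other (the residual graph is connected), so Orla is not a cut vertex.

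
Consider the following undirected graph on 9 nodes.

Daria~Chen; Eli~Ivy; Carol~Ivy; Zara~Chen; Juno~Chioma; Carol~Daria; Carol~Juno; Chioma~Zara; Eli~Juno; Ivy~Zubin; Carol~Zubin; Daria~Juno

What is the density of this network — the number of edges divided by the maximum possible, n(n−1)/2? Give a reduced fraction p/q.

There are 12 edges and 9 nodes, so the maximum possible is C(9,2) = 36.
Density = 12/36 = 1/3.

1/3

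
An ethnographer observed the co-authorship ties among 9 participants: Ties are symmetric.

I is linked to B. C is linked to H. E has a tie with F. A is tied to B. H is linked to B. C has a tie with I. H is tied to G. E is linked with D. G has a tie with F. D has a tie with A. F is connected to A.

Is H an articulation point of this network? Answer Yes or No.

No

Even without H, every remaining node can still reach every other (the residual graph is connected), so H is not a cut vertex.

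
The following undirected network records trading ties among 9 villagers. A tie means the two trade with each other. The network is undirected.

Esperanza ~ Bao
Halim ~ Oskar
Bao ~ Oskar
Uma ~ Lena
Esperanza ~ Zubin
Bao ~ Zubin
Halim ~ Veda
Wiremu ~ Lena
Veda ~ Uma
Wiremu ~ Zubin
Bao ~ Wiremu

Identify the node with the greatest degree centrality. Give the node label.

Bao

Degrees — Bao:4, Esperanza:2, Halim:2, Lena:2, Oskar:2, Uma:2, Veda:2, Wiremu:3, Zubin:3.
The maximum is 4, attained only by Bao.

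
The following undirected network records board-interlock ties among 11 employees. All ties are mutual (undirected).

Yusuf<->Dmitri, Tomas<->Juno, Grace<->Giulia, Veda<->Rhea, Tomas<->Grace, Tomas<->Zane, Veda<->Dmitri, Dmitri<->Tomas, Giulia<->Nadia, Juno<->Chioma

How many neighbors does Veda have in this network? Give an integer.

Veda is directly tied to Dmitri and Rhea. That is 2 neighbors, so the degree of Veda is 2.

2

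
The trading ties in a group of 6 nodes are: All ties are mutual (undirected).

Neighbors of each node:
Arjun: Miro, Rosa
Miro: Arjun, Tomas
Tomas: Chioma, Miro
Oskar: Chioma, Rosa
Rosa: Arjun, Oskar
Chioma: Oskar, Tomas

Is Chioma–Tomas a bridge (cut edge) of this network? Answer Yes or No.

Even without that edge, Chioma still reaches Tomas via Chioma – Oskar – Rosa – Arjun – Miro – Tomas, so the network stays connected. Not a bridge.

No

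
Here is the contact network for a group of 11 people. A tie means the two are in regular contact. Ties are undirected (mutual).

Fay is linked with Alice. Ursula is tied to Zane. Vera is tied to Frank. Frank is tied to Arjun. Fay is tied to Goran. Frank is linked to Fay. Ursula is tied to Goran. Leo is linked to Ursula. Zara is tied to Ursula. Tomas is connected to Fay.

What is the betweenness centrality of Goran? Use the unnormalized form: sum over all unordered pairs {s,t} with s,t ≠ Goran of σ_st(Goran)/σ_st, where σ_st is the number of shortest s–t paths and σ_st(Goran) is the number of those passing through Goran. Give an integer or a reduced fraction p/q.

24

Pairs whose geodesics pass through Goran — Fay–Ursula: 1; Fay–Leo: 1; Fay–Zara: 1; Fay–Zane: 1; Vera–Ursula: 1; Vera–Leo: 1; Vera–Zara: 1; Vera–Zane: 1; Ursula–Tomas: 1; Ursula–Frank: 1; Ursula–Alice: 1; Ursula–Arjun: 1; Tomas–Leo: 1; Tomas–Zara: 1 … (+10 more pairs).
All other pairs contribute 0.
Summing the contributions gives betweenness(Goran) = 24.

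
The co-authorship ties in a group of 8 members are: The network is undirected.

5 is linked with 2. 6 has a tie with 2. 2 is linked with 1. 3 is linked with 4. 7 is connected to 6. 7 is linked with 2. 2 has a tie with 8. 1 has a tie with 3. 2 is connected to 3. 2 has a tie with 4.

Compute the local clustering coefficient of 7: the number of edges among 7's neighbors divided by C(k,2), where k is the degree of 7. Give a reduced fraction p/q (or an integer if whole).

7's neighbors: 2 and 6 (k = 2).
Possible neighbor pairs: C(2,2) = 1. Edges among them: 2–6 → e = 1.
Clustering(7) = 1/1.

1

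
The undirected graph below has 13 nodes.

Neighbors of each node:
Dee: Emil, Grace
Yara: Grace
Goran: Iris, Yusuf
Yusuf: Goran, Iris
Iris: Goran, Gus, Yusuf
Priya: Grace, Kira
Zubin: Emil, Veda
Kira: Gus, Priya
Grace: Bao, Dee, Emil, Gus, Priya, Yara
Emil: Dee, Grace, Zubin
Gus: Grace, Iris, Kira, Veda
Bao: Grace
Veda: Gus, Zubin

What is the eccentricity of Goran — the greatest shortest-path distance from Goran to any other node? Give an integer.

4

Distances from Goran: Bao:4, Dee:4, Emil:4, Grace:3, Gus:2, Iris:1, Kira:3, Priya:4, Veda:3, Yara:4, Yusuf:1, Zubin:4.
The largest is 4 (to Zubin, Emil, Priya, Bao, Yara, and Dee), so the eccentricity of Goran is 4.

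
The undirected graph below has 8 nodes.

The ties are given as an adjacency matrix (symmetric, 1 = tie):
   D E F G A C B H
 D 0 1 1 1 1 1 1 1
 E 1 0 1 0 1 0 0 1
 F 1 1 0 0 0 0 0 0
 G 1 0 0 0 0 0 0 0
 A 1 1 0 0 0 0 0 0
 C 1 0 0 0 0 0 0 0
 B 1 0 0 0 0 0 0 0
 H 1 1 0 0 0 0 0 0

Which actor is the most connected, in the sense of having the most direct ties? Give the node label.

Degrees — A:2, B:1, C:1, D:7, E:4, F:2, G:1, H:2.
The maximum is 7, attained only by D.

D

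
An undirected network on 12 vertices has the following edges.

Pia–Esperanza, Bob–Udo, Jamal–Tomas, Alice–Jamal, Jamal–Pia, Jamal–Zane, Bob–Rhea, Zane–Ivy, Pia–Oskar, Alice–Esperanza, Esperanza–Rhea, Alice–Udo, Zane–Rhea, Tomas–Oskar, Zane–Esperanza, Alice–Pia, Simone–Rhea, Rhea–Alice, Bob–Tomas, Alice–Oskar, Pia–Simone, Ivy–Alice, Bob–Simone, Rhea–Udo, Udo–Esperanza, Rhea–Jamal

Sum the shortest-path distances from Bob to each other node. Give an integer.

19

Distances from Bob: Alice:2, Esperanza:2, Ivy:3, Jamal:2, Oskar:2, Pia:2, Rhea:1, Simone:1, Tomas:1, Udo:1, Zane:2.
Sum = 2 + 2 + 3 + 2 + 2 + 2 + 1 + 1 + 1 + 1 + 2 = 19.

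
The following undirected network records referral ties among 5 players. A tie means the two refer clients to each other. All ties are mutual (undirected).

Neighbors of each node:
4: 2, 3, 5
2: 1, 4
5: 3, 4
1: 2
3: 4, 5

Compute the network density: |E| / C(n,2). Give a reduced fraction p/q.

1/2

There are 5 edges and 5 nodes, so the maximum possible is C(5,2) = 10.
Density = 5/10 = 1/2.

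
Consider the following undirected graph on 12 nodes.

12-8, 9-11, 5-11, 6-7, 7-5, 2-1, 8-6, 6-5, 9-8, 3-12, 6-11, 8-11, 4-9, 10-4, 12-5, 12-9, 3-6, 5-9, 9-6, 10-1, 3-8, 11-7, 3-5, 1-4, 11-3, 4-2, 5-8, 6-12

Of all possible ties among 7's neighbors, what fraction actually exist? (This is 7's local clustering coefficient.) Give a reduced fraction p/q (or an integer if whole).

7's neighbors: 5, 6, and 11 (k = 3).
Possible neighbor pairs: C(3,2) = 3. Edges among them: 5–6, 5–11, 6–11 → e = 3.
Clustering(7) = 3/3 = 1.

1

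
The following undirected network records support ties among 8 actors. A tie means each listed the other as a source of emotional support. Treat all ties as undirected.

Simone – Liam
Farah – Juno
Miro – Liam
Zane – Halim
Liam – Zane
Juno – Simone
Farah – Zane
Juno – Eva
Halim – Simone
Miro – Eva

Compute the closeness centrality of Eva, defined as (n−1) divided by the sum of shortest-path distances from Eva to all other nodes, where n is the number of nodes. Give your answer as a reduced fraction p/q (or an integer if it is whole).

1/2

Distances from Eva: Farah:2, Halim:3, Juno:1, Liam:2, Miro:1, Simone:2, Zane:3. Sum = 14.
n = 8, so closeness = 7/14 = 1/2.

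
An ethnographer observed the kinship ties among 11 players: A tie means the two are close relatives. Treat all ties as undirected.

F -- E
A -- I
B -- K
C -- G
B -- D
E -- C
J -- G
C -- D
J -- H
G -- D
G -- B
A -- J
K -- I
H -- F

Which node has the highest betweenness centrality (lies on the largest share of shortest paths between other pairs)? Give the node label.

Unnormalized betweenness of each node: A:67/12, B:101/12, C:101/12, D:19/6, E:25/6, F:11/4, G:43/3, H:67/12, I:11/4, J:47/3, K:25/6.
J has the largest value, 47/3, making it the main broker — the node through which the most shortest paths run.

J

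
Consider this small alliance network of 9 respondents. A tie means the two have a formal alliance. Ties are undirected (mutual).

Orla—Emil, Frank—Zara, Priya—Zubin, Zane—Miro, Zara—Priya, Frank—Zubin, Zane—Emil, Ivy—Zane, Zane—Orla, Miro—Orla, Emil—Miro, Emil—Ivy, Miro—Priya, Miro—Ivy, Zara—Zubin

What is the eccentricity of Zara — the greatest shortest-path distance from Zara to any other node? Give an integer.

Distances from Zara: Emil:3, Frank:1, Ivy:3, Miro:2, Orla:3, Priya:1, Zane:3, Zubin:1.
The largest is 3 (to Emil, Zane, Ivy, and Orla), so the eccentricity of Zara is 3.

3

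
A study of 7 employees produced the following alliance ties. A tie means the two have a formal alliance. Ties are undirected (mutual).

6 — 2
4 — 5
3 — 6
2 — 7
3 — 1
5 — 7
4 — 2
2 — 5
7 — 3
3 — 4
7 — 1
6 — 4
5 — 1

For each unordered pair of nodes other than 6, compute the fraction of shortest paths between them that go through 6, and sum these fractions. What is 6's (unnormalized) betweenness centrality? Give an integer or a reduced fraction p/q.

1/3

Pairs whose geodesics pass through 6 — 3–2: 1/3.
All other pairs contribute 0.
Summing the contributions gives betweenness(6) = 1/3.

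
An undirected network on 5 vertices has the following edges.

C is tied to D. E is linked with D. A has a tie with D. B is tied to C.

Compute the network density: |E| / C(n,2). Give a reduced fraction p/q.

2/5

There are 4 edges and 5 nodes, so the maximum possible is C(5,2) = 10.
Density = 4/10 = 2/5.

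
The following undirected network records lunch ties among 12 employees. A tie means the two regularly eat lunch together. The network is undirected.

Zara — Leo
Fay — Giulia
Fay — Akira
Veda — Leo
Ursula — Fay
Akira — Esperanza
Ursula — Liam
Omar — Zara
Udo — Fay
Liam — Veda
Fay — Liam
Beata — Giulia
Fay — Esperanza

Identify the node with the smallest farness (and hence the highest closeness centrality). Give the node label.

Farness (sum of distances to all others) for each node — Akira:31, Beata:40, Esperanza:31, Fay:22, Giulia:30, Leo:33, Liam:23, Omar:51, Udo:32, Ursula:27, Veda:27, Zara:41.
The smallest farness is 22, for Fay, so Fay has the highest closeness.

Fay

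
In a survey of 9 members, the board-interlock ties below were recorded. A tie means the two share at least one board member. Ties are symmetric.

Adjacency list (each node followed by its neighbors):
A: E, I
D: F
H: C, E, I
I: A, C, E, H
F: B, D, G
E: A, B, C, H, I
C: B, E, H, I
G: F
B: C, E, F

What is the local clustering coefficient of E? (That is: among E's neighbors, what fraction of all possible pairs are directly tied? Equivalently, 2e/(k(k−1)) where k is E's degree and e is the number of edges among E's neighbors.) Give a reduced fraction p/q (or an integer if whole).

1/2

E's neighbors: A, B, C, H, and I (k = 5).
Possible neighbor pairs: C(5,2) = 10. Edges among them: A–I, B–C, C–H, C–I, H–I → e = 5.
Clustering(E) = 5/10 = 1/2.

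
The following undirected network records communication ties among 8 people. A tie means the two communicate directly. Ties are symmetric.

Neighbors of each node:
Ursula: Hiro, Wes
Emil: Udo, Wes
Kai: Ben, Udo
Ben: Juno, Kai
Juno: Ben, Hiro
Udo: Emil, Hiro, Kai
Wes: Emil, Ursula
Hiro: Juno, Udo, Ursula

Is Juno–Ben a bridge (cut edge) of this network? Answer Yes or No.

Even without that edge, Juno still reaches Ben via Juno – Hiro – Udo – Kai – Ben, so the network stays connected. Not a bridge.

No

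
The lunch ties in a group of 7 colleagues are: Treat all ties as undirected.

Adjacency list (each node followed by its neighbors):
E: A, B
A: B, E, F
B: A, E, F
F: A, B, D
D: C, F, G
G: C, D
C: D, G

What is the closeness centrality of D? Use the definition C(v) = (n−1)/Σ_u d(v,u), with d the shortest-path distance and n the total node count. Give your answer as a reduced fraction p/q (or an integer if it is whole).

3/5

Distances from D: A:2, B:2, C:1, E:3, F:1, G:1. Sum = 10.
n = 7, so closeness = 6/10 = 3/5.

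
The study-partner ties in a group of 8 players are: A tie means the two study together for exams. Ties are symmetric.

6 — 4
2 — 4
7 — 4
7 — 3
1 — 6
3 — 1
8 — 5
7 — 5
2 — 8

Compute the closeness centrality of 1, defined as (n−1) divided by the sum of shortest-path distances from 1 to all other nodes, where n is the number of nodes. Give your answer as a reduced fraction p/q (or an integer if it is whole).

7/16

Distances from 1: 2:3, 3:1, 4:2, 5:3, 6:1, 7:2, 8:4. Sum = 16.
n = 8, so closeness = 7/16.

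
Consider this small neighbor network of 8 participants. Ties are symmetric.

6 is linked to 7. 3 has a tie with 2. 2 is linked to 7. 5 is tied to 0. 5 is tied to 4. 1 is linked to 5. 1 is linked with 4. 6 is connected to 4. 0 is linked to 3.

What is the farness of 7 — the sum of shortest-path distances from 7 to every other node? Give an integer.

15

Distances from 7: 0:3, 1:3, 2:1, 3:2, 4:2, 5:3, 6:1.
Sum = 3 + 3 + 1 + 2 + 2 + 3 + 1 = 15.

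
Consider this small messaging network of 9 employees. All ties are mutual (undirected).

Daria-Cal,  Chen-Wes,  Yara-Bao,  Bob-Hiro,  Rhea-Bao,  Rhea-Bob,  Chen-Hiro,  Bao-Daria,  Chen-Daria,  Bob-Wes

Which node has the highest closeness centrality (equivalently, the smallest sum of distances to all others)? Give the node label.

Farness (sum of distances to all others) for each node — Bao:15, Bob:17, Cal:21, Chen:15, Daria:14, Hiro:18, Rhea:16, Wes:18, Yara:22.
The smallest farness is 14, for Daria, so Daria has the highest closeness.

Daria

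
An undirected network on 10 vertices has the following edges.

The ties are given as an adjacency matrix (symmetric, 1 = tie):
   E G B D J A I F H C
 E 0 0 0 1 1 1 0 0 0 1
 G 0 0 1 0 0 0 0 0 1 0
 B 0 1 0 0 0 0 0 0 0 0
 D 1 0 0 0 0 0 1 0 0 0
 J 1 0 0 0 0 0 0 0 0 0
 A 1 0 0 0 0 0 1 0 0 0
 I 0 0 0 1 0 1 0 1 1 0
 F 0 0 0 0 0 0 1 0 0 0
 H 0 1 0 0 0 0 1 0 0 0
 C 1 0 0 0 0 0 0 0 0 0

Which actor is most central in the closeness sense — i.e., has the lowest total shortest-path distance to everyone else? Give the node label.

Farness (sum of distances to all others) for each node — A:19, B:35, C:29, D:19, E:21, F:25, G:27, H:21, I:17, J:29.
The smallest farness is 17, for I, so I has the highest closeness.

I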